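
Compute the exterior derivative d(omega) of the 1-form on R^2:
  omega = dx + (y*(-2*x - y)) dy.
d(omega) = (-2*y) dx ∧ dy

For a 1-form omega = sum_i f_i dx_i, the exterior derivative is
  d(omega) = sum_{i < j} (∂f_j/∂x_i - ∂f_i/∂x_j) dx_i ∧ dx_j.
  coefficient of dx ∧ dy: ∂f_2/∂x - ∂f_1/∂y = ∂(y*(-2*x - y))/∂x - ∂(1)/∂y = -2*y
Assembling: d(omega) = (-2*y) dx ∧ dy.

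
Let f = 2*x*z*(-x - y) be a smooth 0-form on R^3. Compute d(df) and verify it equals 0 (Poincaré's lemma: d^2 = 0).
d(df) = 0

Step 1: df = sum_i (∂f/∂x_i) dx_i = (2*z*(-2*x - y)) dx + (-2*x*z) dy + (2*x*(-x - y)) dz.
Step 2: Apply d again. Using the 1-form formula, the coefficient of dx ∧ dy in d(df) is ∂^2 f/∂x ∂y - ∂^2 f/∂y ∂x = (-2*z) - (-2*z) = 0 (equality of mixed partials for smooth f).
Similarly for dx ∧ dz and dy ∧ dz — all coefficients vanish. So d(df) = 0.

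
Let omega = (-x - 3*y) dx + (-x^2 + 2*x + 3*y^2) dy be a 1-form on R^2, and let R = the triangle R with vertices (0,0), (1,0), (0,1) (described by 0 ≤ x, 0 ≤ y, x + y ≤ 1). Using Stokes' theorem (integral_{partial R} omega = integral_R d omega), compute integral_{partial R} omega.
integral_(partial R) omega = 13/6

Stokes: integral_partial_R omega = integral_R d omega with d omega = (∂Q/∂x - ∂P/∂y) dx ∧ dy.
  ∂Q/∂x = 2 - 2*x
  ∂P/∂y = -3
  integrand = ∂Q/∂x - ∂P/∂y = 5 - 2*x.
Integrating over R: integral_0^1 integral_0^{1-x} (5 - 2*x) dy dx = 13/6.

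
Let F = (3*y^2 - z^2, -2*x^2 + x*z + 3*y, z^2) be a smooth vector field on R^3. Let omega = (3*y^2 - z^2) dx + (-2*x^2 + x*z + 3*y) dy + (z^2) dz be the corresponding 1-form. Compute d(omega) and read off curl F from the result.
d(omega) = (-x) dy ∧ dz + (-2*z) dz ∧ dx + (-4*x - 6*y + z) dx ∧ dy; curl F = (-x, -2*z, -4*x - 6*y + z)

d omega = sum_{i<j} (∂f_j/∂x_i - ∂f_i/∂x_j) dx_i ∧ dx_j. Under the identification (dy ∧ dz, dz ∧ dx, dx ∧ dy) ↔ (e_x, e_y, e_z), the coefficients are exactly the components of curl F. Compute:
  ∂R/∂y - ∂Q/∂z = (0) - (x) = -x
  ∂P/∂z - ∂R/∂x = (-2*z) - (0) = -2*z
  ∂Q/∂x - ∂P/∂y = (-4*x + z) - (6*y) = -4*x - 6*y + z.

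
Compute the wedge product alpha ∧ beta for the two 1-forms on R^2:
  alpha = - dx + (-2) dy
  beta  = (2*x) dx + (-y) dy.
alpha ∧ beta = (4*x + y) dx ∧ dy

Distribute the wedge, using dx_i ∧ dx_j = -dx_j ∧ dx_i and dx_i ∧ dx_i = 0. For each pair (i, j) with i < j, the coefficient of dx_i ∧ dx_j in alpha ∧ beta is (alpha_i * beta_j - alpha_j * beta_i). Collecting: alpha ∧ beta = (4*x + y) dx ∧ dy.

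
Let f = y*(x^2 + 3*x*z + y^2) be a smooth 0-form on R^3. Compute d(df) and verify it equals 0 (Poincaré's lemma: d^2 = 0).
d(df) = 0

Step 1: df = sum_i (∂f/∂x_i) dx_i = (y*(2*x + 3*z)) dx + (x^2 + 3*x*z + 3*y^2) dy + (3*x*y) dz.
Step 2: Apply d again. Using the 1-form formula, the coefficient of dx ∧ dy in d(df) is ∂^2 f/∂x ∂y - ∂^2 f/∂y ∂x = (2*x + 3*z) - (2*x + 3*z) = 0 (equality of mixed partials for smooth f).
Similarly for dx ∧ dz and dy ∧ dz — all coefficients vanish. So d(df) = 0.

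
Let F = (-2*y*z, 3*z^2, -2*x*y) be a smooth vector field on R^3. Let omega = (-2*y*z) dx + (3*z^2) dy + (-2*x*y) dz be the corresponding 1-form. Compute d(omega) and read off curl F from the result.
d(omega) = (-2*x - 6*z) dy ∧ dz + (0) dz ∧ dx + (2*z) dx ∧ dy; curl F = (-2*x - 6*z, 0, 2*z)

d omega = sum_{i<j} (∂f_j/∂x_i - ∂f_i/∂x_j) dx_i ∧ dx_j. Under the identification (dy ∧ dz, dz ∧ dx, dx ∧ dy) ↔ (e_x, e_y, e_z), the coefficients are exactly the components of curl F. Compute:
  ∂R/∂y - ∂Q/∂z = (-2*x) - (6*z) = -2*x - 6*z
  ∂P/∂z - ∂R/∂x = (-2*y) - (-2*y) = 0
  ∂Q/∂x - ∂P/∂y = (0) - (-2*z) = 2*z.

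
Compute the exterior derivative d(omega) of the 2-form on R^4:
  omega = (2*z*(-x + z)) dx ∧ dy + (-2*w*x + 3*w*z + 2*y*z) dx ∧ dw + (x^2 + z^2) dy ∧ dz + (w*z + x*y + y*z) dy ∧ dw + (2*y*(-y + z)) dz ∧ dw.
d(omega) = (4*z) dx ∧ dy ∧ dz + (y - 2*z) dx ∧ dy ∧ dw + (-3*w - 2*y) dx ∧ dz ∧ dw + (-w - 5*y + 2*z) dy ∧ dz ∧ dw

For a 2-form omega = sum_{i<j} g_{ij} dx_i ∧ dx_j, the exterior derivative is
  d(omega) = sum_{i<j} d(g_{ij}) ∧ dx_i ∧ dx_j = sum_{i<j, k} (∂g_{ij}/∂x_k) dx_k ∧ dx_i ∧ dx_j.
Expand each term, using dx_k ∧ dx_i ∧ dx_j = sgn(permutation) dx_{(a)} ∧ dx_{(b)} ∧ dx_{(c)} with (a < b < c) sorted:
  d(2*z*(-x + z)) includes (∂/∂z)(2*z*(-x + z)) dz = (-2*x + 4*z) dz, which multiplied by dx ∧ dy gives (-2*x + 4*z) dx ∧ dy ∧ dz
  d(-2*w*x + 3*w*z + 2*y*z) includes (∂/∂y)(-2*w*x + 3*w*z + 2*y*z) dy = (2*z) dy, which multiplied by dx ∧ dw gives (-2*z) dx ∧ dy ∧ dw
  d(-2*w*x + 3*w*z + 2*y*z) includes (∂/∂z)(-2*w*x + 3*w*z + 2*y*z) dz = (3*w + 2*y) dz, which multiplied by dx ∧ dw gives (-3*w - 2*y) dx ∧ dz ∧ dw
  d(x^2 + z^2) includes (∂/∂x)(x^2 + z^2) dx = (2*x) dx, which multiplied by dy ∧ dz gives (2*x) dx ∧ dy ∧ dz
  d(w*z + x*y + y*z) includes (∂/∂x)(w*z + x*y + y*z) dx = (y) dx, which multiplied by dy ∧ dw gives (y) dx ∧ dy ∧ dw
  d(w*z + x*y + y*z) includes (∂/∂z)(w*z + x*y + y*z) dz = (w + y) dz, which multiplied by dy ∧ dw gives (-w - y) dy ∧ dz ∧ dw
  d(2*y*(-y + z)) includes (∂/∂y)(2*y*(-y + z)) dy = (-4*y + 2*z) dy, which multiplied by dz ∧ dw gives (-4*y + 2*z) dy ∧ dz ∧ dw
Collecting like 3-forms: d(omega) = (4*z) dx ∧ dy ∧ dz + (y - 2*z) dx ∧ dy ∧ dw + (-3*w - 2*y) dx ∧ dz ∧ dw + (-w - 5*y + 2*z) dy ∧ dz ∧ dw.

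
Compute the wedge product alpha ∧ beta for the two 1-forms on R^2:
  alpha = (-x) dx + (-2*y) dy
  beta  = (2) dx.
alpha ∧ beta = (4*y) dx ∧ dy

Distribute the wedge, using dx_i ∧ dx_j = -dx_j ∧ dx_i and dx_i ∧ dx_i = 0. For each pair (i, j) with i < j, the coefficient of dx_i ∧ dx_j in alpha ∧ beta is (alpha_i * beta_j - alpha_j * beta_i). Collecting: alpha ∧ beta = (4*y) dx ∧ dy.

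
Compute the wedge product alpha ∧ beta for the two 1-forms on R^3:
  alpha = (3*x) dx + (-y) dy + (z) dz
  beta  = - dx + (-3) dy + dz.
alpha ∧ beta = (-9*x - y) dx ∧ dy + (3*x + z) dx ∧ dz + (-y + 3*z) dy ∧ dz

Distribute the wedge, using dx_i ∧ dx_j = -dx_j ∧ dx_i and dx_i ∧ dx_i = 0. For each pair (i, j) with i < j, the coefficient of dx_i ∧ dx_j in alpha ∧ beta is (alpha_i * beta_j - alpha_j * beta_i). Collecting: alpha ∧ beta = (-9*x - y) dx ∧ dy + (3*x + z) dx ∧ dz + (-y + 3*z) dy ∧ dz.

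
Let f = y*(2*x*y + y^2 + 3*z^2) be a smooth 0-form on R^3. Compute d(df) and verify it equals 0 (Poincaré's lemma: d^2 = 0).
d(df) = 0

Step 1: df = sum_i (∂f/∂x_i) dx_i = (2*y^2) dx + (4*x*y + 3*y^2 + 3*z^2) dy + (6*y*z) dz.
Step 2: Apply d again. Using the 1-form formula, the coefficient of dx ∧ dy in d(df) is ∂^2 f/∂x ∂y - ∂^2 f/∂y ∂x = (4*y) - (4*y) = 0 (equality of mixed partials for smooth f).
Similarly for dx ∧ dz and dy ∧ dz — all coefficients vanish. So d(df) = 0.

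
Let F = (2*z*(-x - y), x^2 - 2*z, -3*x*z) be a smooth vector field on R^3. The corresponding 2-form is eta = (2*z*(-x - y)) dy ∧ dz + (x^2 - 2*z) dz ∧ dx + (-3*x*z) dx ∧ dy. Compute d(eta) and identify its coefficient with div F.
d(eta) = (-3*x - 2*z) dx ∧ dy ∧ dz; div F = -3*x - 2*z

For a 2-form in R^3 of the form above, applying d gives a 3-form with coefficient ∂P/∂x + ∂Q/∂y + ∂R/∂z:
  ∂P/∂x = -2*z
  ∂Q/∂y = 0
  ∂R/∂z = -3*x
Sum = -3*x - 2*z, which is exactly div F.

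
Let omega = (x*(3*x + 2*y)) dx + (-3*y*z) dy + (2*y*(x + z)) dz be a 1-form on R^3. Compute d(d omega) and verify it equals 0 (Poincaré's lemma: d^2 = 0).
d(d omega) = 0

Step 1: d omega = sum_{i<j} (∂f_j/∂x_i - ∂f_i/∂x_j) dx_i ∧ dx_j:
  coeff of dx ∧ dy: -2*x
  coeff of dx ∧ dz: 2*y
  coeff of dy ∧ dz: 2*x + 3*y + 2*z
Step 2: Apply d again to each 2-form coefficient. The only possible 3-form in R^3 is dx ∧ dy ∧ dz, with coefficient
  ∂(coeff of dy∧dz)/∂x - ∂(coeff of dx∧dz)/∂y + ∂(coeff of dx∧dy)/∂z
  = ∂/∂x (2*x + 3*y + 2*z) - ∂/∂y (2*y) + ∂/∂z (-2*x).
Each of these terms simplifies to sums of mixed partials that cancel in pairs. The result is 0 (by equality of mixed partials for smooth functions — Schwarz / Clairaut).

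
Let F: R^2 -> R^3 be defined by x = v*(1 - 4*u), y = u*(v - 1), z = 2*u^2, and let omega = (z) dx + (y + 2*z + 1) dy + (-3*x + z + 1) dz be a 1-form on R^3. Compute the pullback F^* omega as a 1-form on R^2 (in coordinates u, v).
F^* omega = (8*u^3 + 44*u^2*v - 4*u^2 + u*v^2 - 14*u*v + 5*u + v - 1) du + (u*(-4*u^2 + u*v + u + 1)) dv

Using F^*(f dg) = (f ∘ F) d(g ∘ F), substitute each coordinate x_i by F_i(u, v) in f_i, and replace dx_i by d F_i = (∂F_i/∂u) du + (∂F_i/∂v) dv.
  For the x component: f_1(F) = 2*u^2; d F_1 = (-4*v) du + (1 - 4*u) dv
  For the y component: f_2(F) = 4*u^2 + u*v - u + 1; d F_2 = (v - 1) du + (u) dv
  For the z component: f_3(F) = 2*u^2 + 12*u*v - 3*v + 1; d F_3 = (4*u) du + (0) dv
Combining and collecting du, dv coefficients:
  coeff of du: 8*u^3 + 44*u^2*v - 4*u^2 + u*v^2 - 14*u*v + 5*u + v - 1
  coeff of dv: u*(-4*u^2 + u*v + u + 1)
F^* omega = (8*u^3 + 44*u^2*v - 4*u^2 + u*v^2 - 14*u*v + 5*u + v - 1) du + (u*(-4*u^2 + u*v + u + 1)) dv.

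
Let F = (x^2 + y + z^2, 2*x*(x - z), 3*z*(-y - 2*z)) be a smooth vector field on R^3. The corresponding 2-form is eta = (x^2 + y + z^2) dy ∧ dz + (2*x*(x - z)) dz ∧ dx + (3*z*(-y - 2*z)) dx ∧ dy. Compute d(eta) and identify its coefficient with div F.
d(eta) = (2*x - 3*y - 12*z) dx ∧ dy ∧ dz; div F = 2*x - 3*y - 12*z

For a 2-form in R^3 of the form above, applying d gives a 3-form with coefficient ∂P/∂x + ∂Q/∂y + ∂R/∂z:
  ∂P/∂x = 2*x
  ∂Q/∂y = 0
  ∂R/∂z = -3*y - 12*z
Sum = 2*x - 3*y - 12*z, which is exactly div F.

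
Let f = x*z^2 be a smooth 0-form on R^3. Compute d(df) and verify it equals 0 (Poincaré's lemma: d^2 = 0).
d(df) = 0

Step 1: df = sum_i (∂f/∂x_i) dx_i = (z^2) dx + (0) dy + (2*x*z) dz.
Step 2: Apply d again. Using the 1-form formula, the coefficient of dx ∧ dy in d(df) is ∂^2 f/∂x ∂y - ∂^2 f/∂y ∂x = (0) - (0) = 0 (equality of mixed partials for smooth f).
Similarly for dx ∧ dz and dy ∧ dz — all coefficients vanish. So d(df) = 0.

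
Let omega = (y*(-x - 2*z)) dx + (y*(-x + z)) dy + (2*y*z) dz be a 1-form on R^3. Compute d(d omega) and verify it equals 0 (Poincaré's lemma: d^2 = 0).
d(d omega) = 0

Step 1: d omega = sum_{i<j} (∂f_j/∂x_i - ∂f_i/∂x_j) dx_i ∧ dx_j:
  coeff of dx ∧ dy: x - y + 2*z
  coeff of dx ∧ dz: 2*y
  coeff of dy ∧ dz: -y + 2*z
Step 2: Apply d again to each 2-form coefficient. The only possible 3-form in R^3 is dx ∧ dy ∧ dz, with coefficient
  ∂(coeff of dy∧dz)/∂x - ∂(coeff of dx∧dz)/∂y + ∂(coeff of dx∧dy)/∂z
  = ∂/∂x (-y + 2*z) - ∂/∂y (2*y) + ∂/∂z (x - y + 2*z).
Each of these terms simplifies to sums of mixed partials that cancel in pairs. The result is 0 (by equality of mixed partials for smooth functions — Schwarz / Clairaut).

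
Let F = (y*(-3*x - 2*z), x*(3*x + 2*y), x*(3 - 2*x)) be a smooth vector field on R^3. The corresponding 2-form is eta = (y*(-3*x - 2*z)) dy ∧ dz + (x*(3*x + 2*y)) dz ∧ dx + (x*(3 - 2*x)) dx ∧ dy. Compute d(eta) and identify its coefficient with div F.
d(eta) = (2*x - 3*y) dx ∧ dy ∧ dz; div F = 2*x - 3*y

For a 2-form in R^3 of the form above, applying d gives a 3-form with coefficient ∂P/∂x + ∂Q/∂y + ∂R/∂z:
  ∂P/∂x = -3*y
  ∂Q/∂y = 2*x
  ∂R/∂z = 0
Sum = 2*x - 3*y, which is exactly div F.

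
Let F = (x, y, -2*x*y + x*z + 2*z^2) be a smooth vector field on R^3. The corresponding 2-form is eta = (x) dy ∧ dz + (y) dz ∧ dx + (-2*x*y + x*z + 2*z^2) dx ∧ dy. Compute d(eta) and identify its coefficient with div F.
d(eta) = (x + 4*z + 2) dx ∧ dy ∧ dz; div F = x + 4*z + 2

For a 2-form in R^3 of the form above, applying d gives a 3-form with coefficient ∂P/∂x + ∂Q/∂y + ∂R/∂z:
  ∂P/∂x = 1
  ∂Q/∂y = 1
  ∂R/∂z = x + 4*z
Sum = x + 4*z + 2, which is exactly div F.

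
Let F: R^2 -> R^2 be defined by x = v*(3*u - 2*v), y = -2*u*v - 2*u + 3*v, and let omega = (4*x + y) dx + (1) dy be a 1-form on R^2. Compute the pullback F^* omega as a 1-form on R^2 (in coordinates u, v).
F^* omega = (30*u*v^2 - 6*u*v - 24*v^3 + 9*v^2 - 2*v - 2) du + (30*u^2*v - 6*u^2 - 64*u*v^2 + 17*u*v - 2*u + 32*v^3 - 12*v^2 + 3) dv

Using F^*(f dg) = (f ∘ F) d(g ∘ F), substitute each coordinate x_i by F_i(u, v) in f_i, and replace dx_i by d F_i = (∂F_i/∂u) du + (∂F_i/∂v) dv.
  For the x component: f_1(F) = 10*u*v - 2*u - 8*v^2 + 3*v; d F_1 = (3*v) du + (3*u - 4*v) dv
  For the y component: f_2(F) = 1; d F_2 = (-2*v - 2) du + (3 - 2*u) dv
Combining and collecting du, dv coefficients:
  coeff of du: 30*u*v^2 - 6*u*v - 24*v^3 + 9*v^2 - 2*v - 2
  coeff of dv: 30*u^2*v - 6*u^2 - 64*u*v^2 + 17*u*v - 2*u + 32*v^3 - 12*v^2 + 3
F^* omega = (30*u*v^2 - 6*u*v - 24*v^3 + 9*v^2 - 2*v - 2) du + (30*u^2*v - 6*u^2 - 64*u*v^2 + 17*u*v - 2*u + 32*v^3 - 12*v^2 + 3) dv.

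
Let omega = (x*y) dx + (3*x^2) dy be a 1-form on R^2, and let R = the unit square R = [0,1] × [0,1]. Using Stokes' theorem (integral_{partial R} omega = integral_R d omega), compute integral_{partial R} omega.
integral_(partial R) omega = 5/2

Stokes: integral_partial_R omega = integral_R d omega with d omega = (∂Q/∂x - ∂P/∂y) dx ∧ dy.
  ∂Q/∂x = 6*x
  ∂P/∂y = x
  integrand = ∂Q/∂x - ∂P/∂y = 5*x.
Integrating over R: integral_0^1 integral_0^1 (5*x) dx dy = 5/2.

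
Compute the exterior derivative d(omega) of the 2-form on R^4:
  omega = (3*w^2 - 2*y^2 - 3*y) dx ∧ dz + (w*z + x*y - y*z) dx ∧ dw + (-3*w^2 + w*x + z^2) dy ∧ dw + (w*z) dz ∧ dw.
d(omega) = (4*y + 3) dx ∧ dy ∧ dz + (5*w + y) dx ∧ dz ∧ dw + (w - x + z) dx ∧ dy ∧ dw + (-2*z) dy ∧ dz ∧ dw

For a 2-form omega = sum_{i<j} g_{ij} dx_i ∧ dx_j, the exterior derivative is
  d(omega) = sum_{i<j} d(g_{ij}) ∧ dx_i ∧ dx_j = sum_{i<j, k} (∂g_{ij}/∂x_k) dx_k ∧ dx_i ∧ dx_j.
Expand each term, using dx_k ∧ dx_i ∧ dx_j = sgn(permutation) dx_{(a)} ∧ dx_{(b)} ∧ dx_{(c)} with (a < b < c) sorted:
  d(3*w^2 - 2*y^2 - 3*y) includes (∂/∂y)(3*w^2 - 2*y^2 - 3*y) dy = (-4*y - 3) dy, which multiplied by dx ∧ dz gives (4*y + 3) dx ∧ dy ∧ dz
  d(3*w^2 - 2*y^2 - 3*y) includes (∂/∂w)(3*w^2 - 2*y^2 - 3*y) dw = (6*w) dw, which multiplied by dx ∧ dz gives (6*w) dx ∧ dz ∧ dw
  d(w*z + x*y - y*z) includes (∂/∂y)(w*z + x*y - y*z) dy = (x - z) dy, which multiplied by dx ∧ dw gives (-x + z) dx ∧ dy ∧ dw
  d(w*z + x*y - y*z) includes (∂/∂z)(w*z + x*y - y*z) dz = (w - y) dz, which multiplied by dx ∧ dw gives (-w + y) dx ∧ dz ∧ dw
  d(-3*w^2 + w*x + z^2) includes (∂/∂x)(-3*w^2 + w*x + z^2) dx = (w) dx, which multiplied by dy ∧ dw gives (w) dx ∧ dy ∧ dw
  d(-3*w^2 + w*x + z^2) includes (∂/∂z)(-3*w^2 + w*x + z^2) dz = (2*z) dz, which multiplied by dy ∧ dw gives (-2*z) dy ∧ dz ∧ dw
Collecting like 3-forms: d(omega) = (4*y + 3) dx ∧ dy ∧ dz + (5*w + y) dx ∧ dz ∧ dw + (w - x + z) dx ∧ dy ∧ dw + (-2*z) dy ∧ dz ∧ dw.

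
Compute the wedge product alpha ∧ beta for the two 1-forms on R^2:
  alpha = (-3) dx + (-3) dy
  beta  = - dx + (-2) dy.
alpha ∧ beta = (3) dx ∧ dy

Distribute the wedge, using dx_i ∧ dx_j = -dx_j ∧ dx_i and dx_i ∧ dx_i = 0. For each pair (i, j) with i < j, the coefficient of dx_i ∧ dx_j in alpha ∧ beta is (alpha_i * beta_j - alpha_j * beta_i). Collecting: alpha ∧ beta = (3) dx ∧ dy.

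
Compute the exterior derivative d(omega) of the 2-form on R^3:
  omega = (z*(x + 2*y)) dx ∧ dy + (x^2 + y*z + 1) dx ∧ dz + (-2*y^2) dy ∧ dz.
d(omega) = (x + 2*y - z) dx ∧ dy ∧ dz

For a 2-form omega = sum_{i<j} g_{ij} dx_i ∧ dx_j, the exterior derivative is
  d(omega) = sum_{i<j} d(g_{ij}) ∧ dx_i ∧ dx_j = sum_{i<j, k} (∂g_{ij}/∂x_k) dx_k ∧ dx_i ∧ dx_j.
Expand each term, using dx_k ∧ dx_i ∧ dx_j = sgn(permutation) dx_{(a)} ∧ dx_{(b)} ∧ dx_{(c)} with (a < b < c) sorted:
  d(z*(x + 2*y)) includes (∂/∂z)(z*(x + 2*y)) dz = (x + 2*y) dz, which multiplied by dx ∧ dy gives (x + 2*y) dx ∧ dy ∧ dz
  d(x^2 + y*z + 1) includes (∂/∂y)(x^2 + y*z + 1) dy = (z) dy, which multiplied by dx ∧ dz gives (-z) dx ∧ dy ∧ dz
Collecting like 3-forms: d(omega) = (x + 2*y - z) dx ∧ dy ∧ dz.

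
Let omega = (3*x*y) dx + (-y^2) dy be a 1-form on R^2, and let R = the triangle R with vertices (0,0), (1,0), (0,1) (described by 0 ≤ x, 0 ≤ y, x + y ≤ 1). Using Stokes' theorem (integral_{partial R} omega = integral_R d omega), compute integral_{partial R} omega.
integral_(partial R) omega = -1/2

Stokes: integral_partial_R omega = integral_R d omega with d omega = (∂Q/∂x - ∂P/∂y) dx ∧ dy.
  ∂Q/∂x = 0
  ∂P/∂y = 3*x
  integrand = ∂Q/∂x - ∂P/∂y = -3*x.
Integrating over R: integral_0^1 integral_0^{1-x} (-3*x) dy dx = -1/2.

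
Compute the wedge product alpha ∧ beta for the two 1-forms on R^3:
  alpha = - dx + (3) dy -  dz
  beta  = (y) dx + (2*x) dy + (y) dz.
alpha ∧ beta = (-2*x - 3*y) dx ∧ dy + (2*x + 3*y) dy ∧ dz

Distribute the wedge, using dx_i ∧ dx_j = -dx_j ∧ dx_i and dx_i ∧ dx_i = 0. For each pair (i, j) with i < j, the coefficient of dx_i ∧ dx_j in alpha ∧ beta is (alpha_i * beta_j - alpha_j * beta_i). Collecting: alpha ∧ beta = (-2*x - 3*y) dx ∧ dy + (2*x + 3*y) dy ∧ dz.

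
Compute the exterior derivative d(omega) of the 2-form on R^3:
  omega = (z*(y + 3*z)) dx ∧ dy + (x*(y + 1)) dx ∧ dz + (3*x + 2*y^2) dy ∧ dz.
d(omega) = (-x + y + 6*z + 3) dx ∧ dy ∧ dz

For a 2-form omega = sum_{i<j} g_{ij} dx_i ∧ dx_j, the exterior derivative is
  d(omega) = sum_{i<j} d(g_{ij}) ∧ dx_i ∧ dx_j = sum_{i<j, k} (∂g_{ij}/∂x_k) dx_k ∧ dx_i ∧ dx_j.
Expand each term, using dx_k ∧ dx_i ∧ dx_j = sgn(permutation) dx_{(a)} ∧ dx_{(b)} ∧ dx_{(c)} with (a < b < c) sorted:
  d(z*(y + 3*z)) includes (∂/∂z)(z*(y + 3*z)) dz = (y + 6*z) dz, which multiplied by dx ∧ dy gives (y + 6*z) dx ∧ dy ∧ dz
  d(x*(y + 1)) includes (∂/∂y)(x*(y + 1)) dy = (x) dy, which multiplied by dx ∧ dz gives (-x) dx ∧ dy ∧ dz
  d(3*x + 2*y^2) includes (∂/∂x)(3*x + 2*y^2) dx = (3) dx, which multiplied by dy ∧ dz gives (3) dx ∧ dy ∧ dz
Collecting like 3-forms: d(omega) = (-x + y + 6*z + 3) dx ∧ dy ∧ dz.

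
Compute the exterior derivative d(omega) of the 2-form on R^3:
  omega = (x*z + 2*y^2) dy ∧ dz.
d(omega) = (z) dx ∧ dy ∧ dz

For a 2-form omega = sum_{i<j} g_{ij} dx_i ∧ dx_j, the exterior derivative is
  d(omega) = sum_{i<j} d(g_{ij}) ∧ dx_i ∧ dx_j = sum_{i<j, k} (∂g_{ij}/∂x_k) dx_k ∧ dx_i ∧ dx_j.
Expand each term, using dx_k ∧ dx_i ∧ dx_j = sgn(permutation) dx_{(a)} ∧ dx_{(b)} ∧ dx_{(c)} with (a < b < c) sorted:
  d(x*z + 2*y^2) includes (∂/∂x)(x*z + 2*y^2) dx = (z) dx, which multiplied by dy ∧ dz gives (z) dx ∧ dy ∧ dz
Collecting like 3-forms: d(omega) = (z) dx ∧ dy ∧ dz.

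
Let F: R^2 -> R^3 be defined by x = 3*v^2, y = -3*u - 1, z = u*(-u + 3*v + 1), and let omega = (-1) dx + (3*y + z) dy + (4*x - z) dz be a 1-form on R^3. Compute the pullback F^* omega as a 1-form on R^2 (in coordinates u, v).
F^* omega = (-2*u^3 + 9*u^2*v + 6*u^2 - 33*u*v^2 - 15*u*v + 23*u + 36*v^3 + 12*v^2 + 9) du + (3*u^3 - 9*u^2*v - 3*u^2 + 36*u*v^2 - 6*v) dv

Using F^*(f dg) = (f ∘ F) d(g ∘ F), substitute each coordinate x_i by F_i(u, v) in f_i, and replace dx_i by d F_i = (∂F_i/∂u) du + (∂F_i/∂v) dv.
  For the x component: f_1(F) = -1; d F_1 = (0) du + (6*v) dv
  For the y component: f_2(F) = -u^2 + 3*u*v - 8*u - 3; d F_2 = (-3) du + (0) dv
  For the z component: f_3(F) = u^2 - 3*u*v - u + 12*v^2; d F_3 = (-2*u + 3*v + 1) du + (3*u) dv
Combining and collecting du, dv coefficients:
  coeff of du: -2*u^3 + 9*u^2*v + 6*u^2 - 33*u*v^2 - 15*u*v + 23*u + 36*v^3 + 12*v^2 + 9
  coeff of dv: 3*u^3 - 9*u^2*v - 3*u^2 + 36*u*v^2 - 6*v
F^* omega = (-2*u^3 + 9*u^2*v + 6*u^2 - 33*u*v^2 - 15*u*v + 23*u + 36*v^3 + 12*v^2 + 9) du + (3*u^3 - 9*u^2*v - 3*u^2 + 36*u*v^2 - 6*v) dv.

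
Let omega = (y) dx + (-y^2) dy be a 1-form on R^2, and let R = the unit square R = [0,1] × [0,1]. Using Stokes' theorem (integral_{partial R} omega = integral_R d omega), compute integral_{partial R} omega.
integral_(partial R) omega = -1

Stokes: integral_partial_R omega = integral_R d omega with d omega = (∂Q/∂x - ∂P/∂y) dx ∧ dy.
  ∂Q/∂x = 0
  ∂P/∂y = 1
  integrand = ∂Q/∂x - ∂P/∂y = -1.
Integrating over R: integral_0^1 integral_0^1 (-1) dx dy = -1.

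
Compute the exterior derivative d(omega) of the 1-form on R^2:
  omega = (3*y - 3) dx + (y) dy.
d(omega) = (-3) dx ∧ dy

For a 1-form omega = sum_i f_i dx_i, the exterior derivative is
  d(omega) = sum_{i < j} (∂f_j/∂x_i - ∂f_i/∂x_j) dx_i ∧ dx_j.
  coefficient of dx ∧ dy: ∂f_2/∂x - ∂f_1/∂y = ∂(y)/∂x - ∂(3*y - 3)/∂y = -3
Assembling: d(omega) = (-3) dx ∧ dy.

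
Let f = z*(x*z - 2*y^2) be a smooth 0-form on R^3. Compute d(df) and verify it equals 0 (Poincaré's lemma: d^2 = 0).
d(df) = 0

Step 1: df = sum_i (∂f/∂x_i) dx_i = (z^2) dx + (-4*y*z) dy + (2*x*z - 2*y^2) dz.
Step 2: Apply d again. Using the 1-form formula, the coefficient of dx ∧ dy in d(df) is ∂^2 f/∂x ∂y - ∂^2 f/∂y ∂x = (0) - (0) = 0 (equality of mixed partials for smooth f).
Similarly for dx ∧ dz and dy ∧ dz — all coefficients vanish. So d(df) = 0.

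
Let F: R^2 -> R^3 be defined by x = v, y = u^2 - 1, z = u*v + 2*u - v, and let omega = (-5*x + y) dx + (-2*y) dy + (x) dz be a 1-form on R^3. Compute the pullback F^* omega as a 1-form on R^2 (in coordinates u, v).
F^* omega = (-4*u^3 + 4*u + v^2 + 2*v) du + (u^2 + u*v - 6*v - 1) dv

Using F^*(f dg) = (f ∘ F) d(g ∘ F), substitute each coordinate x_i by F_i(u, v) in f_i, and replace dx_i by d F_i = (∂F_i/∂u) du + (∂F_i/∂v) dv.
  For the x component: f_1(F) = u^2 - 5*v - 1; d F_1 = (0) du + (1) dv
  For the y component: f_2(F) = 2 - 2*u^2; d F_2 = (2*u) du + (0) dv
  For the z component: f_3(F) = v; d F_3 = (v + 2) du + (u - 1) dv
Combining and collecting du, dv coefficients:
  coeff of du: -4*u^3 + 4*u + v^2 + 2*v
  coeff of dv: u^2 + u*v - 6*v - 1
F^* omega = (-4*u^3 + 4*u + v^2 + 2*v) du + (u^2 + u*v - 6*v - 1) dv.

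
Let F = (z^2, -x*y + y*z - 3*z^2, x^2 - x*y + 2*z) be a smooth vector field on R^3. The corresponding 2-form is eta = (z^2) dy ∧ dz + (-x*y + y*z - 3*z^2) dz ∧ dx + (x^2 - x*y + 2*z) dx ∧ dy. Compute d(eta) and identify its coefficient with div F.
d(eta) = (-x + z + 2) dx ∧ dy ∧ dz; div F = -x + z + 2

For a 2-form in R^3 of the form above, applying d gives a 3-form with coefficient ∂P/∂x + ∂Q/∂y + ∂R/∂z:
  ∂P/∂x = 0
  ∂Q/∂y = -x + z
  ∂R/∂z = 2
Sum = -x + z + 2, which is exactly div F.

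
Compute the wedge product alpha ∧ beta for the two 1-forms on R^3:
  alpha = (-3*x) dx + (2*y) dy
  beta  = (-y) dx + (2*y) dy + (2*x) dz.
alpha ∧ beta = (2*y*(-3*x + y)) dx ∧ dy + (-6*x^2) dx ∧ dz + (4*x*y) dy ∧ dz

Distribute the wedge, using dx_i ∧ dx_j = -dx_j ∧ dx_i and dx_i ∧ dx_i = 0. For each pair (i, j) with i < j, the coefficient of dx_i ∧ dx_j in alpha ∧ beta is (alpha_i * beta_j - alpha_j * beta_i). Collecting: alpha ∧ beta = (2*y*(-3*x + y)) dx ∧ dy + (-6*x^2) dx ∧ dz + (4*x*y) dy ∧ dz.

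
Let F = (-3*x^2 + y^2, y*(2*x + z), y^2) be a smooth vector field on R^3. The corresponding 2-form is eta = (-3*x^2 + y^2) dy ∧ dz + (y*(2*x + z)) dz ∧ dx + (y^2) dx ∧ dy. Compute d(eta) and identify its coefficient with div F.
d(eta) = (-4*x + z) dx ∧ dy ∧ dz; div F = -4*x + z

For a 2-form in R^3 of the form above, applying d gives a 3-form with coefficient ∂P/∂x + ∂Q/∂y + ∂R/∂z:
  ∂P/∂x = -6*x
  ∂Q/∂y = 2*x + z
  ∂R/∂z = 0
Sum = -4*x + z, which is exactly div F.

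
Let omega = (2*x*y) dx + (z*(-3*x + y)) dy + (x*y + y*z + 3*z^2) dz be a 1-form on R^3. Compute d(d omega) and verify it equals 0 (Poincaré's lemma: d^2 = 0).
d(d omega) = 0

Step 1: d omega = sum_{i<j} (∂f_j/∂x_i - ∂f_i/∂x_j) dx_i ∧ dx_j:
  coeff of dx ∧ dy: -2*x - 3*z
  coeff of dx ∧ dz: y
  coeff of dy ∧ dz: 4*x - y + z
Step 2: Apply d again to each 2-form coefficient. The only possible 3-form in R^3 is dx ∧ dy ∧ dz, with coefficient
  ∂(coeff of dy∧dz)/∂x - ∂(coeff of dx∧dz)/∂y + ∂(coeff of dx∧dy)/∂z
  = ∂/∂x (4*x - y + z) - ∂/∂y (y) + ∂/∂z (-2*x - 3*z).
Each of these terms simplifies to sums of mixed partials that cancel in pairs. The result is 0 (by equality of mixed partials for smooth functions — Schwarz / Clairaut).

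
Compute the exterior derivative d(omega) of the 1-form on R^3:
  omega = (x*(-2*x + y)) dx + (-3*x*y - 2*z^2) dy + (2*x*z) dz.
d(omega) = (-x - 3*y) dx ∧ dy + (2*z) dx ∧ dz + (4*z) dy ∧ dz

For a 1-form omega = sum_i f_i dx_i, the exterior derivative is
  d(omega) = sum_{i < j} (∂f_j/∂x_i - ∂f_i/∂x_j) dx_i ∧ dx_j.
  coefficient of dx ∧ dy: ∂f_2/∂x - ∂f_1/∂y = ∂(-3*x*y - 2*z^2)/∂x - ∂(x*(-2*x + y))/∂y = -x - 3*y
  coefficient of dx ∧ dz: ∂f_3/∂x - ∂f_1/∂z = ∂(2*x*z)/∂x - ∂(x*(-2*x + y))/∂z = 2*z
  coefficient of dy ∧ dz: ∂f_3/∂y - ∂f_2/∂z = ∂(2*x*z)/∂y - ∂(-3*x*y - 2*z^2)/∂z = 4*z
Assembling: d(omega) = (-x - 3*y) dx ∧ dy + (2*z) dx ∧ dz + (4*z) dy ∧ dz.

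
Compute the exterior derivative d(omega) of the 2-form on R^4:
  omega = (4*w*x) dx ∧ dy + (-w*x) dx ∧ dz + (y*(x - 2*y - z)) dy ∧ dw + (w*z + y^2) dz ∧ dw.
d(omega) = (4*x + y) dx ∧ dy ∧ dw + (-x) dx ∧ dz ∧ dw + (3*y) dy ∧ dz ∧ dw

For a 2-form omega = sum_{i<j} g_{ij} dx_i ∧ dx_j, the exterior derivative is
  d(omega) = sum_{i<j} d(g_{ij}) ∧ dx_i ∧ dx_j = sum_{i<j, k} (∂g_{ij}/∂x_k) dx_k ∧ dx_i ∧ dx_j.
Expand each term, using dx_k ∧ dx_i ∧ dx_j = sgn(permutation) dx_{(a)} ∧ dx_{(b)} ∧ dx_{(c)} with (a < b < c) sorted:
  d(4*w*x) includes (∂/∂w)(4*w*x) dw = (4*x) dw, which multiplied by dx ∧ dy gives (4*x) dx ∧ dy ∧ dw
  d(-w*x) includes (∂/∂w)(-w*x) dw = (-x) dw, which multiplied by dx ∧ dz gives (-x) dx ∧ dz ∧ dw
  d(y*(x - 2*y - z)) includes (∂/∂x)(y*(x - 2*y - z)) dx = (y) dx, which multiplied by dy ∧ dw gives (y) dx ∧ dy ∧ dw
  d(y*(x - 2*y - z)) includes (∂/∂z)(y*(x - 2*y - z)) dz = (-y) dz, which multiplied by dy ∧ dw gives (y) dy ∧ dz ∧ dw
  d(w*z + y^2) includes (∂/∂y)(w*z + y^2) dy = (2*y) dy, which multiplied by dz ∧ dw gives (2*y) dy ∧ dz ∧ dw
Collecting like 3-forms: d(omega) = (4*x + y) dx ∧ dy ∧ dw + (-x) dx ∧ dz ∧ dw + (3*y) dy ∧ dz ∧ dw.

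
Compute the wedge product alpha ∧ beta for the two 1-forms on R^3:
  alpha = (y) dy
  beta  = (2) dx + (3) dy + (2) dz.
alpha ∧ beta = (-2*y) dx ∧ dy + (2*y) dy ∧ dz

Distribute the wedge, using dx_i ∧ dx_j = -dx_j ∧ dx_i and dx_i ∧ dx_i = 0. For each pair (i, j) with i < j, the coefficient of dx_i ∧ dx_j in alpha ∧ beta is (alpha_i * beta_j - alpha_j * beta_i). Collecting: alpha ∧ beta = (-2*y) dx ∧ dy + (2*y) dy ∧ dz.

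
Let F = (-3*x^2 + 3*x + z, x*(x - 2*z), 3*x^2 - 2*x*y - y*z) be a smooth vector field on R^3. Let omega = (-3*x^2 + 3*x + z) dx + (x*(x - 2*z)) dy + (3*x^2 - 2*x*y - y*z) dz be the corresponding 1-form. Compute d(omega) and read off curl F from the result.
d(omega) = (-z) dy ∧ dz + (-6*x + 2*y + 1) dz ∧ dx + (2*x - 2*z) dx ∧ dy; curl F = (-z, -6*x + 2*y + 1, 2*x - 2*z)

d omega = sum_{i<j} (∂f_j/∂x_i - ∂f_i/∂x_j) dx_i ∧ dx_j. Under the identification (dy ∧ dz, dz ∧ dx, dx ∧ dy) ↔ (e_x, e_y, e_z), the coefficients are exactly the components of curl F. Compute:
  ∂R/∂y - ∂Q/∂z = (-2*x - z) - (-2*x) = -z
  ∂P/∂z - ∂R/∂x = (1) - (6*x - 2*y) = -6*x + 2*y + 1
  ∂Q/∂x - ∂P/∂y = (2*x - 2*z) - (0) = 2*x - 2*z.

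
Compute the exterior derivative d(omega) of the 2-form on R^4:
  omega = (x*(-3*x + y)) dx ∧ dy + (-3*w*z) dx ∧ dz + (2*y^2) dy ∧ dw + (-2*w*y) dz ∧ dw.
d(omega) = (-3*z) dx ∧ dz ∧ dw + (-2*w) dy ∧ dz ∧ dw

For a 2-form omega = sum_{i<j} g_{ij} dx_i ∧ dx_j, the exterior derivative is
  d(omega) = sum_{i<j} d(g_{ij}) ∧ dx_i ∧ dx_j = sum_{i<j, k} (∂g_{ij}/∂x_k) dx_k ∧ dx_i ∧ dx_j.
Expand each term, using dx_k ∧ dx_i ∧ dx_j = sgn(permutation) dx_{(a)} ∧ dx_{(b)} ∧ dx_{(c)} with (a < b < c) sorted:
  d(-3*w*z) includes (∂/∂w)(-3*w*z) dw = (-3*z) dw, which multiplied by dx ∧ dz gives (-3*z) dx ∧ dz ∧ dw
  d(-2*w*y) includes (∂/∂y)(-2*w*y) dy = (-2*w) dy, which multiplied by dz ∧ dw gives (-2*w) dy ∧ dz ∧ dw
Collecting like 3-forms: d(omega) = (-3*z) dx ∧ dz ∧ dw + (-2*w) dy ∧ dz ∧ dw.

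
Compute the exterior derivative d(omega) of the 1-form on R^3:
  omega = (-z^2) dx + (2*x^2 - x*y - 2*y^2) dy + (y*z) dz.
d(omega) = (4*x - y) dx ∧ dy + (2*z) dx ∧ dz + (z) dy ∧ dz

For a 1-form omega = sum_i f_i dx_i, the exterior derivative is
  d(omega) = sum_{i < j} (∂f_j/∂x_i - ∂f_i/∂x_j) dx_i ∧ dx_j.
  coefficient of dx ∧ dy: ∂f_2/∂x - ∂f_1/∂y = ∂(2*x^2 - x*y - 2*y^2)/∂x - ∂(-z^2)/∂y = 4*x - y
  coefficient of dx ∧ dz: ∂f_3/∂x - ∂f_1/∂z = ∂(y*z)/∂x - ∂(-z^2)/∂z = 2*z
  coefficient of dy ∧ dz: ∂f_3/∂y - ∂f_2/∂z = ∂(y*z)/∂y - ∂(2*x^2 - x*y - 2*y^2)/∂z = z
Assembling: d(omega) = (4*x - y) dx ∧ dy + (2*z) dx ∧ dz + (z) dy ∧ dz.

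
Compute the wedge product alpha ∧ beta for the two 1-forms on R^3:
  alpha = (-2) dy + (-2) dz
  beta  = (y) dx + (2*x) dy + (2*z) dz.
alpha ∧ beta = (2*y) dx ∧ dy + (4*x - 4*z) dy ∧ dz + (2*y) dx ∧ dz

Distribute the wedge, using dx_i ∧ dx_j = -dx_j ∧ dx_i and dx_i ∧ dx_i = 0. For each pair (i, j) with i < j, the coefficient of dx_i ∧ dx_j in alpha ∧ beta is (alpha_i * beta_j - alpha_j * beta_i). Collecting: alpha ∧ beta = (2*y) dx ∧ dy + (4*x - 4*z) dy ∧ dz + (2*y) dx ∧ dz.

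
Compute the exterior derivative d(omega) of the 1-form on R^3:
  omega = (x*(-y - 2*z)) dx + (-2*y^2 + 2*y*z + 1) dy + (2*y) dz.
d(omega) = (x) dx ∧ dy + (2*x) dx ∧ dz + (2 - 2*y) dy ∧ dz

For a 1-form omega = sum_i f_i dx_i, the exterior derivative is
  d(omega) = sum_{i < j} (∂f_j/∂x_i - ∂f_i/∂x_j) dx_i ∧ dx_j.
  coefficient of dx ∧ dy: ∂f_2/∂x - ∂f_1/∂y = ∂(-2*y^2 + 2*y*z + 1)/∂x - ∂(x*(-y - 2*z))/∂y = x
  coefficient of dx ∧ dz: ∂f_3/∂x - ∂f_1/∂z = ∂(2*y)/∂x - ∂(x*(-y - 2*z))/∂z = 2*x
  coefficient of dy ∧ dz: ∂f_3/∂y - ∂f_2/∂z = ∂(2*y)/∂y - ∂(-2*y^2 + 2*y*z + 1)/∂z = 2 - 2*y
Assembling: d(omega) = (x) dx ∧ dy + (2*x) dx ∧ dz + (2 - 2*y) dy ∧ dz.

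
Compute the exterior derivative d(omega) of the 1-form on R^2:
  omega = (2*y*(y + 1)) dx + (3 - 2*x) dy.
d(omega) = (-4*y - 4) dx ∧ dy

For a 1-form omega = sum_i f_i dx_i, the exterior derivative is
  d(omega) = sum_{i < j} (∂f_j/∂x_i - ∂f_i/∂x_j) dx_i ∧ dx_j.
  coefficient of dx ∧ dy: ∂f_2/∂x - ∂f_1/∂y = ∂(3 - 2*x)/∂x - ∂(2*y*(y + 1))/∂y = -4*y - 4
Assembling: d(omega) = (-4*y - 4) dx ∧ dy.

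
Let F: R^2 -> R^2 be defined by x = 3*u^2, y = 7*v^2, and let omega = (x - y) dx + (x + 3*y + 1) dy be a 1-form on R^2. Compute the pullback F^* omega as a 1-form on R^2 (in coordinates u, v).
F^* omega = (18*u^3 - 42*u*v^2) du + (14*v*(3*u^2 + 21*v^2 + 1)) dv

Using F^*(f dg) = (f ∘ F) d(g ∘ F), substitute each coordinate x_i by F_i(u, v) in f_i, and replace dx_i by d F_i = (∂F_i/∂u) du + (∂F_i/∂v) dv.
  For the x component: f_1(F) = 3*u^2 - 7*v^2; d F_1 = (6*u) du + (0) dv
  For the y component: f_2(F) = 3*u^2 + 21*v^2 + 1; d F_2 = (0) du + (14*v) dv
Combining and collecting du, dv coefficients:
  coeff of du: 18*u^3 - 42*u*v^2
  coeff of dv: 14*v*(3*u^2 + 21*v^2 + 1)
F^* omega = (18*u^3 - 42*u*v^2) du + (14*v*(3*u^2 + 21*v^2 + 1)) dv.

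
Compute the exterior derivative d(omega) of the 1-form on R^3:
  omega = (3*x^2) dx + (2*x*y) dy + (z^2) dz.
d(omega) = (2*y) dx ∧ dy

For a 1-form omega = sum_i f_i dx_i, the exterior derivative is
  d(omega) = sum_{i < j} (∂f_j/∂x_i - ∂f_i/∂x_j) dx_i ∧ dx_j.
  coefficient of dx ∧ dy: ∂f_2/∂x - ∂f_1/∂y = ∂(2*x*y)/∂x - ∂(3*x^2)/∂y = 2*y
Assembling: d(omega) = (2*y) dx ∧ dy.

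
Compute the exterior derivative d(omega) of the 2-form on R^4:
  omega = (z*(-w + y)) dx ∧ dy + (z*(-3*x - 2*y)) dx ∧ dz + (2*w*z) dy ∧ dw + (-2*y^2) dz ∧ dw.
d(omega) = (-w + y + 2*z) dx ∧ dy ∧ dz + (-z) dx ∧ dy ∧ dw + (-2*w - 4*y) dy ∧ dz ∧ dw

For a 2-form omega = sum_{i<j} g_{ij} dx_i ∧ dx_j, the exterior derivative is
  d(omega) = sum_{i<j} d(g_{ij}) ∧ dx_i ∧ dx_j = sum_{i<j, k} (∂g_{ij}/∂x_k) dx_k ∧ dx_i ∧ dx_j.
Expand each term, using dx_k ∧ dx_i ∧ dx_j = sgn(permutation) dx_{(a)} ∧ dx_{(b)} ∧ dx_{(c)} with (a < b < c) sorted:
  d(z*(-w + y)) includes (∂/∂z)(z*(-w + y)) dz = (-w + y) dz, which multiplied by dx ∧ dy gives (-w + y) dx ∧ dy ∧ dz
  d(z*(-w + y)) includes (∂/∂w)(z*(-w + y)) dw = (-z) dw, which multiplied by dx ∧ dy gives (-z) dx ∧ dy ∧ dw
  d(z*(-3*x - 2*y)) includes (∂/∂y)(z*(-3*x - 2*y)) dy = (-2*z) dy, which multiplied by dx ∧ dz gives (2*z) dx ∧ dy ∧ dz
  d(2*w*z) includes (∂/∂z)(2*w*z) dz = (2*w) dz, which multiplied by dy ∧ dw gives (-2*w) dy ∧ dz ∧ dw
  d(-2*y^2) includes (∂/∂y)(-2*y^2) dy = (-4*y) dy, which multiplied by dz ∧ dw gives (-4*y) dy ∧ dz ∧ dw
Collecting like 3-forms: d(omega) = (-w + y + 2*z) dx ∧ dy ∧ dz + (-z) dx ∧ dy ∧ dw + (-2*w - 4*y) dy ∧ dz ∧ dw.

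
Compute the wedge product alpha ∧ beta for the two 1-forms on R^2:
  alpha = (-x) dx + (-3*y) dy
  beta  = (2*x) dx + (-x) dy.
alpha ∧ beta = (x*(x + 6*y)) dx ∧ dy

Distribute the wedge, using dx_i ∧ dx_j = -dx_j ∧ dx_i and dx_i ∧ dx_i = 0. For each pair (i, j) with i < j, the coefficient of dx_i ∧ dx_j in alpha ∧ beta is (alpha_i * beta_j - alpha_j * beta_i). Collecting: alpha ∧ beta = (x*(x + 6*y)) dx ∧ dy.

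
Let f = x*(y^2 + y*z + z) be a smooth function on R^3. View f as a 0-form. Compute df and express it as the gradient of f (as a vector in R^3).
df = (y^2 + y*z + z) dx + (x*(2*y + z)) dy + (x*(y + 1)) dz; grad f = (y^2 + y*z + z, x*(2*y + z), x*(y + 1))

For a 0-form f, d f = (∂f/∂x) dx + (∂f/∂y) dy + (∂f/∂z) dz. The components of the vector representation are exactly the entries of grad f in Cartesian coordinates:
  ∂f/∂x = y^2 + y*z + z
  ∂f/∂y = x*(2*y + z)
  ∂f/∂z = x*(y + 1).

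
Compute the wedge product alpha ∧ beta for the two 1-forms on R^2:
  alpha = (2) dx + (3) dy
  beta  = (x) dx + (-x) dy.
alpha ∧ beta = (-5*x) dx ∧ dy

Distribute the wedge, using dx_i ∧ dx_j = -dx_j ∧ dx_i and dx_i ∧ dx_i = 0. For each pair (i, j) with i < j, the coefficient of dx_i ∧ dx_j in alpha ∧ beta is (alpha_i * beta_j - alpha_j * beta_i). Collecting: alpha ∧ beta = (-5*x) dx ∧ dy.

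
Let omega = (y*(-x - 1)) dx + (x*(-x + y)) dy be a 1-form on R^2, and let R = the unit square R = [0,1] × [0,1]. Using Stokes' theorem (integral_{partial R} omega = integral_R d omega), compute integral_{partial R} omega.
integral_(partial R) omega = 1

Stokes: integral_partial_R omega = integral_R d omega with d omega = (∂Q/∂x - ∂P/∂y) dx ∧ dy.
  ∂Q/∂x = -2*x + y
  ∂P/∂y = -x - 1
  integrand = ∂Q/∂x - ∂P/∂y = -x + y + 1.
Integrating over R: integral_0^1 integral_0^1 (-x + y + 1) dx dy = 1.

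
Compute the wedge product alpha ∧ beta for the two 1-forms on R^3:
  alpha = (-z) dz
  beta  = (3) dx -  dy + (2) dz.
alpha ∧ beta = (3*z) dx ∧ dz + (-z) dy ∧ dz

Distribute the wedge, using dx_i ∧ dx_j = -dx_j ∧ dx_i and dx_i ∧ dx_i = 0. For each pair (i, j) with i < j, the coefficient of dx_i ∧ dx_j in alpha ∧ beta is (alpha_i * beta_j - alpha_j * beta_i). Collecting: alpha ∧ beta = (3*z) dx ∧ dz + (-z) dy ∧ dz.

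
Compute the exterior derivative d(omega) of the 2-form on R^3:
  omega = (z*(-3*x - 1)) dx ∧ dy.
d(omega) = (-3*x - 1) dx ∧ dy ∧ dz

For a 2-form omega = sum_{i<j} g_{ij} dx_i ∧ dx_j, the exterior derivative is
  d(omega) = sum_{i<j} d(g_{ij}) ∧ dx_i ∧ dx_j = sum_{i<j, k} (∂g_{ij}/∂x_k) dx_k ∧ dx_i ∧ dx_j.
Expand each term, using dx_k ∧ dx_i ∧ dx_j = sgn(permutation) dx_{(a)} ∧ dx_{(b)} ∧ dx_{(c)} with (a < b < c) sorted:
  d(z*(-3*x - 1)) includes (∂/∂z)(z*(-3*x - 1)) dz = (-3*x - 1) dz, which multiplied by dx ∧ dy gives (-3*x - 1) dx ∧ dy ∧ dz
Collecting like 3-forms: d(omega) = (-3*x - 1) dx ∧ dy ∧ dz.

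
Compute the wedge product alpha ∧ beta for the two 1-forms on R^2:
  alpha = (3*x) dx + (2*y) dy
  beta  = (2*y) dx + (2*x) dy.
alpha ∧ beta = (6*x^2 - 4*y^2) dx ∧ dy

Distribute the wedge, using dx_i ∧ dx_j = -dx_j ∧ dx_i and dx_i ∧ dx_i = 0. For each pair (i, j) with i < j, the coefficient of dx_i ∧ dx_j in alpha ∧ beta is (alpha_i * beta_j - alpha_j * beta_i). Collecting: alpha ∧ beta = (6*x^2 - 4*y^2) dx ∧ dy.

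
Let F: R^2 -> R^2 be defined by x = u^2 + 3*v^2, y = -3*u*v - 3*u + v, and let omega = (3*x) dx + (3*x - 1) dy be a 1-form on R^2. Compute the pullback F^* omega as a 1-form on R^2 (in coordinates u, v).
F^* omega = (6*u^3 - 9*u^2*v - 9*u^2 + 18*u*v^2 - 27*v^3 - 27*v^2 + 3*v + 3) du + (-9*u^3 + 18*u^2*v + 3*u^2 - 27*u*v^2 + 3*u + 54*v^3 + 9*v^2 - 1) dv

Using F^*(f dg) = (f ∘ F) d(g ∘ F), substitute each coordinate x_i by F_i(u, v) in f_i, and replace dx_i by d F_i = (∂F_i/∂u) du + (∂F_i/∂v) dv.
  For the x component: f_1(F) = 3*u^2 + 9*v^2; d F_1 = (2*u) du + (6*v) dv
  For the y component: f_2(F) = 3*u^2 + 9*v^2 - 1; d F_2 = (-3*v - 3) du + (1 - 3*u) dv
Combining and collecting du, dv coefficients:
  coeff of du: 6*u^3 - 9*u^2*v - 9*u^2 + 18*u*v^2 - 27*v^3 - 27*v^2 + 3*v + 3
  coeff of dv: -9*u^3 + 18*u^2*v + 3*u^2 - 27*u*v^2 + 3*u + 54*v^3 + 9*v^2 - 1
F^* omega = (6*u^3 - 9*u^2*v - 9*u^2 + 18*u*v^2 - 27*v^3 - 27*v^2 + 3*v + 3) du + (-9*u^3 + 18*u^2*v + 3*u^2 - 27*u*v^2 + 3*u + 54*v^3 + 9*v^2 - 1) dv.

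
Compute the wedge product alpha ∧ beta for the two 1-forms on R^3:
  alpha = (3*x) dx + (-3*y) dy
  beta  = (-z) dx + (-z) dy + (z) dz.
alpha ∧ beta = (-3*z*(x + y)) dx ∧ dy + (3*x*z) dx ∧ dz + (-3*y*z) dy ∧ dz

Distribute the wedge, using dx_i ∧ dx_j = -dx_j ∧ dx_i and dx_i ∧ dx_i = 0. For each pair (i, j) with i < j, the coefficient of dx_i ∧ dx_j in alpha ∧ beta is (alpha_i * beta_j - alpha_j * beta_i). Collecting: alpha ∧ beta = (-3*z*(x + y)) dx ∧ dy + (3*x*z) dx ∧ dz + (-3*y*z) dy ∧ dz.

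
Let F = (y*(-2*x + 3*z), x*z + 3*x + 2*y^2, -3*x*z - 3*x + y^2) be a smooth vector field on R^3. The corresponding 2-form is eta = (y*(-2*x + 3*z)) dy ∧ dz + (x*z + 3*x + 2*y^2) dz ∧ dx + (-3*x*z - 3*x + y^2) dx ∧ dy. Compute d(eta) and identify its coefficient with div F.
d(eta) = (-3*x + 2*y) dx ∧ dy ∧ dz; div F = -3*x + 2*y

For a 2-form in R^3 of the form above, applying d gives a 3-form with coefficient ∂P/∂x + ∂Q/∂y + ∂R/∂z:
  ∂P/∂x = -2*y
  ∂Q/∂y = 4*y
  ∂R/∂z = -3*x
Sum = -3*x + 2*y, which is exactly div F.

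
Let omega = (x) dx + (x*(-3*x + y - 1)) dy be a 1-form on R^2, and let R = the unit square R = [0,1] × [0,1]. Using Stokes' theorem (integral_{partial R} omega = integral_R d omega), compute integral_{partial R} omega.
integral_(partial R) omega = -7/2

Stokes: integral_partial_R omega = integral_R d omega with d omega = (∂Q/∂x - ∂P/∂y) dx ∧ dy.
  ∂Q/∂x = -6*x + y - 1
  ∂P/∂y = 0
  integrand = ∂Q/∂x - ∂P/∂y = -6*x + y - 1.
Integrating over R: integral_0^1 integral_0^1 (-6*x + y - 1) dx dy = -7/2.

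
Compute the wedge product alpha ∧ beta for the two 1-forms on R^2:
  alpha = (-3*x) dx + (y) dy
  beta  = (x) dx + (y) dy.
alpha ∧ beta = (-4*x*y) dx ∧ dy

Distribute the wedge, using dx_i ∧ dx_j = -dx_j ∧ dx_i and dx_i ∧ dx_i = 0. For each pair (i, j) with i < j, the coefficient of dx_i ∧ dx_j in alpha ∧ beta is (alpha_i * beta_j - alpha_j * beta_i). Collecting: alpha ∧ beta = (-4*x*y) dx ∧ dy.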